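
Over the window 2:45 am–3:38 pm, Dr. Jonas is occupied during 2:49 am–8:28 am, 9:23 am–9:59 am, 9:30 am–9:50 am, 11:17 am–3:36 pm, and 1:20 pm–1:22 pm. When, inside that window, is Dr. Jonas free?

The merged coverage is 2:49 am–8:28 am, 9:23 am–9:59 am, 11:17 am–3:36 pm.
Complement within 2:45 am–3:38 pm: 2:45 am–2:49 am, 8:28 am–9:23 am, 9:59 am–11:17 am, 3:36 pm–3:38 pm.

2:45 am–2:49 am, 8:28 am–9:23 am, 9:59 am–11:17 am, 3:36 pm–3:38 pm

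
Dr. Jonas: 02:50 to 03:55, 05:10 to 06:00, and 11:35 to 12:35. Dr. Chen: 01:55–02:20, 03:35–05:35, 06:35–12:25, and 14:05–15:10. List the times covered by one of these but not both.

A but not B: 02:50-03:35, 05:35-06:00, 12:25-12:35.
B but not A: 01:55-02:20, 03:55-05:10, 06:35-11:35, 14:05-15:10.
Combining gives A △ B.

01:55-02:20, 02:50-03:35, 03:55-05:10, 05:35-06:00, 06:35-11:35, 12:25-12:35, 14:05-15:10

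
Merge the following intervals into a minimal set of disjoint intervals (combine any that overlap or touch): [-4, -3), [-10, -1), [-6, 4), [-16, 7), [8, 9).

Sort by start: [-16, 7), [-10, -1), [-6, 4), [-4, -3), [8, 9).
[-10, -1) overlaps/touches [-16, 7) → extend to [-16, 7).
[-6, 4) overlaps/touches [-16, 7) → extend to [-16, 7).
[-4, -3) overlaps/touches [-16, 7) → extend to [-16, 7).
[8, 9) is disjoint → start new block.

[-16, 7) ∪ [8, 9)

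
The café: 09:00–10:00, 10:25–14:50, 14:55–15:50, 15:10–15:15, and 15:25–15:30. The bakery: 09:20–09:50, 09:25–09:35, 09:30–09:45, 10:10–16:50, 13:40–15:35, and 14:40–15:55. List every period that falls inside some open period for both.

09:20–09:50, 10:25–14:50, 14:55–15:50

First set merges to 09:00–10:00, 10:25–14:50, 14:55–15:50.
Second set merges to 09:20–09:50, 10:10–16:50.
09:00–10:00 meets the second set on 09:20–09:50.
10:25–14:50 meets the second set on 10:25–14:50.
14:55–15:50 meets the second set on 14:55–15:50.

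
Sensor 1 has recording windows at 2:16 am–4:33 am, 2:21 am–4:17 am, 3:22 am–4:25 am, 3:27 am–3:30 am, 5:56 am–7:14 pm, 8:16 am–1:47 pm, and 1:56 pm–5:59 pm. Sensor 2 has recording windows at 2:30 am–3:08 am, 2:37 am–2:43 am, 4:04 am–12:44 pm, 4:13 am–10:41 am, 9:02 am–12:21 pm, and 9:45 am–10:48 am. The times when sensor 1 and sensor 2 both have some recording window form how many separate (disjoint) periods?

Merge the first list: 2:16 am-4:33 am, 5:56 am-7:14 pm.
Merge the second list: 2:30 am-3:08 am, 4:04 am-12:44 pm.
A ∩ B = 2:30 am-3:08 am, 4:04 am-4:33 am, 5:56 am-12:44 pm.
That is 3 disjoint pieces.

3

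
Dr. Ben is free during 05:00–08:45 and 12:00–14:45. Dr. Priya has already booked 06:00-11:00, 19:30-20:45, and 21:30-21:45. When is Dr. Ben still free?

05:00-06:00, 12:00-14:45

05:00-08:45 minus B → 05:00-06:00.
12:00-14:45: no B overlap → unchanged.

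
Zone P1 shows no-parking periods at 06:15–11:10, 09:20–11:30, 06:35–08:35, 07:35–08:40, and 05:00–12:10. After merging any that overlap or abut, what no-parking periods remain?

Sort by start: 05:00–12:10, 06:15–11:10, 06:35–08:35, 07:35–08:40, 09:20–11:30.
06:15–11:10 overlaps/touches 05:00–12:10 → extend to 05:00–12:10.
06:35–08:35 overlaps/touches 05:00–12:10 → extend to 05:00–12:10.
07:35–08:40 overlaps/touches 05:00–12:10 → extend to 05:00–12:10.
09:20–11:30 overlaps/touches 05:00–12:10 → extend to 05:00–12:10.

05:00–12:10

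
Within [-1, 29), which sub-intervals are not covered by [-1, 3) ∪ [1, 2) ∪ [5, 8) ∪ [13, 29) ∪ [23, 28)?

After merging, the occupied span is [-1, 3), [5, 8), [13, 29).
Uncovered inside [-1, 29): [3, 5), [8, 13).

[3, 5) ∪ [8, 13)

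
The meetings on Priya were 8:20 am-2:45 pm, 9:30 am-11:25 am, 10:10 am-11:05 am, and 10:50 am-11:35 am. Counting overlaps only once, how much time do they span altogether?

Merged: 8:20 am-2:45 pm.
Length: 6 h 25 min.

6 h 25 min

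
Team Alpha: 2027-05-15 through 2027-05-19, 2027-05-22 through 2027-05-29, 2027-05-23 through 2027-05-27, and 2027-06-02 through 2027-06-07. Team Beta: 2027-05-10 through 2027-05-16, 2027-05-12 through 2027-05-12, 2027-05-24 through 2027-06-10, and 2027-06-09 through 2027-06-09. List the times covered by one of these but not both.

2027-05-10 through 2027-05-14, 2027-05-17 through 2027-05-19, 2027-05-22 through 2027-05-23, 2027-05-30 through 2027-06-01, 2027-06-08 through 2027-06-10

Merge the first list: 2027-05-15 through 2027-05-19, 2027-05-22 through 2027-05-29, 2027-06-02 through 2027-06-07.
Merge the second list: 2027-05-10 through 2027-05-16, 2027-05-24 through 2027-06-10.
A but not B: 2027-05-17 through 2027-05-19, 2027-05-22 through 2027-05-23.
B but not A: 2027-05-10 through 2027-05-14, 2027-05-30 through 2027-06-01, 2027-06-08 through 2027-06-10.
Combining gives A △ B.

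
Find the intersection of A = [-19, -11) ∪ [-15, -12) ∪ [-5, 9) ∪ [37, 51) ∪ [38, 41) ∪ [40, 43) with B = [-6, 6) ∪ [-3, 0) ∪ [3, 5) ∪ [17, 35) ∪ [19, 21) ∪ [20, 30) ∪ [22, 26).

A, merged: [-19, -11), [-5, 9), [37, 51).
B, merged: [-6, 6), [17, 35).
[-19, -11) meets no B interval.
[-5, 9) ∩ B → [-5, 6).
[37, 51) meets no B interval.

[-5, 6)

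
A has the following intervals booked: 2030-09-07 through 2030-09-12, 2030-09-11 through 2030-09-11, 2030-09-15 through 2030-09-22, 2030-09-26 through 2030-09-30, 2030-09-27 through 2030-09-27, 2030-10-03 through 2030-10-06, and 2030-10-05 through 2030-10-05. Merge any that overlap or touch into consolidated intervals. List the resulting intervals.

2030-09-07 through 2030-09-12, 2030-09-15 through 2030-09-22, 2030-09-26 through 2030-09-30, 2030-10-03 through 2030-10-06

2030-09-11 through 2030-09-11 overlaps/touches 2030-09-07 through 2030-09-12 → extend to 2030-09-07 through 2030-09-12.
2030-09-15 through 2030-09-22 is disjoint → start new block.
2030-09-26 through 2030-09-30 is disjoint → start new block.
2030-09-27 through 2030-09-27 overlaps/touches 2030-09-26 through 2030-09-30 → extend to 2030-09-26 through 2030-09-30.
2030-10-03 through 2030-10-06 is disjoint → start new block.
2030-10-05 through 2030-10-05 overlaps/touches 2030-10-03 through 2030-10-06 → extend to 2030-10-03 through 2030-10-06.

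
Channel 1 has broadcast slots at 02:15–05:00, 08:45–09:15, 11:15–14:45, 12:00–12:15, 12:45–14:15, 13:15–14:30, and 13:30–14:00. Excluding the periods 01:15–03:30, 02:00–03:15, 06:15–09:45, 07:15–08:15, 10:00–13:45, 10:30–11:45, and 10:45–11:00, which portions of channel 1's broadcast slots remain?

03:30–05:00, 13:45–14:45

A, merged: 02:15–05:00, 08:45–09:15, 11:15–14:45.
B, merged: 01:15–03:30, 06:15–09:45, 10:00–13:45.
02:15–05:00 \ B = 03:30–05:00.
08:45–09:15: entirely removed.
11:15–14:45 \ B = 13:45–14:45.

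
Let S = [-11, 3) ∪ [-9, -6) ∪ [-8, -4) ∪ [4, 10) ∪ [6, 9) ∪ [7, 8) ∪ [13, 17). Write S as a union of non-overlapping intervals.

[-11, 3) ∪ [4, 10) ∪ [13, 17)

[-9, -6) overlaps/touches [-11, 3) → extend to [-11, 3).
[-8, -4) overlaps/touches [-11, 3) → extend to [-11, 3).
[4, 10) is disjoint → start new block.
[6, 9) overlaps/touches [4, 10) → extend to [4, 10).
[7, 8) overlaps/touches [4, 10) → extend to [4, 10).
[13, 17) is disjoint → start new block.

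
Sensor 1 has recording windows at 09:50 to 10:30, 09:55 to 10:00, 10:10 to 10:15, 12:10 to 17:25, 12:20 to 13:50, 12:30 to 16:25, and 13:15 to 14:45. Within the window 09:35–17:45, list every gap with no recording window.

The merged coverage is 09:50–10:30, 12:10–17:25.
Uncovered inside 09:35–17:45: 09:35–09:50, 10:30–12:10, 17:25–17:45.

09:35–09:50, 10:30–12:10, 17:25–17:45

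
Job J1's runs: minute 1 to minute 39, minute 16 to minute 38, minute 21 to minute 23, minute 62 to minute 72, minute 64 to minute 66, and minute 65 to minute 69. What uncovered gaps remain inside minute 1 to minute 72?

Covered (merged): minute 1 to minute 39, minute 62 to minute 72.
Complement within minute 1 to minute 72: minute 39 to minute 62.

minute 39 to minute 62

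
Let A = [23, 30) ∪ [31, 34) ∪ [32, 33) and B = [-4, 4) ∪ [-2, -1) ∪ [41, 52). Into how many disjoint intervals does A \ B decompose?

Merge the first list: [23, 30), [31, 34).
Merge the second list: [-4, 4), [41, 52).
A \ B = [23, 30), [31, 34).
That is 2 disjoint pieces.

2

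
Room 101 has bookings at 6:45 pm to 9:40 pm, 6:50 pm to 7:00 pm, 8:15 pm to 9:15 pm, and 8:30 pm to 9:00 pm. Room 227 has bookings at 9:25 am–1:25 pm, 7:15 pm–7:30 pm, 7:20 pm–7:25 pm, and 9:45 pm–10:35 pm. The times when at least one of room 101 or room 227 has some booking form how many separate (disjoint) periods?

A, merged: 6:45 pm–9:40 pm.
B, merged: 9:25 am–1:25 pm, 7:15 pm–7:30 pm, 9:45 pm–10:35 pm.
A ∪ B = 9:25 am–1:25 pm, 6:45 pm–9:40 pm, 9:45 pm–10:35 pm.
That is 3 disjoint pieces.

3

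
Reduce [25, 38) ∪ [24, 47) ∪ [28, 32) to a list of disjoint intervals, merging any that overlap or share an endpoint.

[24, 47)

Sort by start: [24, 47), [25, 38), [28, 32).
[25, 38) overlaps/touches [24, 47) → extend to [24, 47).
[28, 32) overlaps/touches [24, 47) → extend to [24, 47).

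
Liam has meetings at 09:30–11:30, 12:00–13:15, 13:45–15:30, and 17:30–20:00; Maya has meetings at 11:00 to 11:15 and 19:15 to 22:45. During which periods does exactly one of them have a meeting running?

A but not B: 09:30–11:00, 11:15–11:30, 12:00–13:15, 13:45–15:30, 17:30–19:15.
B but not A: 20:00–22:45.
Combining gives A △ B.

09:30–11:00, 11:15–11:30, 12:00–13:15, 13:45–15:30, 17:30–19:15, 20:00–22:45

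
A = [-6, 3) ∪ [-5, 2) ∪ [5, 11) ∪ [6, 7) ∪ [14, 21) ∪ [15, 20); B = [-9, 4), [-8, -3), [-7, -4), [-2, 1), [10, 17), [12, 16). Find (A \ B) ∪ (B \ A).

A, merged: [-6, 3), [5, 11), [14, 21).
B, merged: [-9, 4), [10, 17).
Only in the first: [5, 10), [17, 21).
Only in the second: [-9, -6), [3, 4), [11, 14).
Together these are the periods covered by exactly one.

[-9, -6) ∪ [3, 4) ∪ [5, 10) ∪ [11, 14) ∪ [17, 21)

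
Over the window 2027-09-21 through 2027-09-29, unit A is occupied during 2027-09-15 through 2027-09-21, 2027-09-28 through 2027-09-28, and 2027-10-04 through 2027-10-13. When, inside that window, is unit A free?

The merged coverage is 2027-09-15 through 2027-09-21, 2027-09-28 through 2027-09-28, 2027-10-04 through 2027-10-13.
Uncovered inside 2027-09-21 through 2027-09-29: 2027-09-22 through 2027-09-27, 2027-09-29 through 2027-09-29.

2027-09-22 through 2027-09-27, 2027-09-29 through 2027-09-29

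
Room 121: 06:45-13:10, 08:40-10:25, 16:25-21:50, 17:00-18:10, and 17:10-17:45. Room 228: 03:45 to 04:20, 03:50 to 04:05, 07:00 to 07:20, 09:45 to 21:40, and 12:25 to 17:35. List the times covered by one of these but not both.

A, merged: 06:45–13:10, 16:25–21:50.
B, merged: 03:45–04:20, 07:00–07:20, 09:45–21:40.
Only in the first: 06:45–07:00, 07:20–09:45, 21:40–21:50.
Only in the second: 03:45–04:20, 13:10–16:25.
Together these are the periods covered by exactly one.

03:45–04:20, 06:45–07:00, 07:20–09:45, 13:10–16:25, 21:40–21:50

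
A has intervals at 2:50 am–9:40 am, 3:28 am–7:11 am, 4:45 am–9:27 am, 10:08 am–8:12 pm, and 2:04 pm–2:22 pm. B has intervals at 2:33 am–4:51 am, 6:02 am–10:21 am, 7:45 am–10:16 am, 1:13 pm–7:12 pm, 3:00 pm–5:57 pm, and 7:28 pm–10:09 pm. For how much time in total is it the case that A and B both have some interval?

A, merged: 2:50 am–9:40 am, 10:08 am–8:12 pm.
B, merged: 2:33 am–4:51 am, 6:02 am–10:21 am, 1:13 pm–7:12 pm, 7:28 pm–10:09 pm.
A ∩ B = 2:50 am–4:51 am, 6:02 am–9:40 am, 10:08 am–10:21 am, 1:13 pm–7:12 pm, 7:28 pm–8:12 pm.
Total: 2 h 1 min + 3 h 38 min + 13 min + 5 h 59 min + 44 min = 12 h 35 min.

12 h 35 min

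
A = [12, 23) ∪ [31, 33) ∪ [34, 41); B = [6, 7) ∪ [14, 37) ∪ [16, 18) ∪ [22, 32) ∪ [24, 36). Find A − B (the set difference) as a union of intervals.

[12, 14) ∪ [37, 41)

Second set merges to [6, 7), [14, 37).
[12, 23) minus B → [12, 14).
[31, 33): fully covered by B → removed.
[34, 41) minus B → [37, 41).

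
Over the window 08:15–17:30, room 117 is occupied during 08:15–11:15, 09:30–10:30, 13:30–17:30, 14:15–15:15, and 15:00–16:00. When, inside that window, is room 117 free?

11:15–13:30

The merged coverage is 08:15–11:15, 13:30–17:30.
Gaps within 08:15–17:30: 11:15–13:30.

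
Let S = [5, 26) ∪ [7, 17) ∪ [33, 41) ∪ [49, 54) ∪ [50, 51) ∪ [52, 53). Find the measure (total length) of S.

34

Merged: [5, 26), [33, 41), [49, 54).
Lengths: 21 + 8 + 5 = 34.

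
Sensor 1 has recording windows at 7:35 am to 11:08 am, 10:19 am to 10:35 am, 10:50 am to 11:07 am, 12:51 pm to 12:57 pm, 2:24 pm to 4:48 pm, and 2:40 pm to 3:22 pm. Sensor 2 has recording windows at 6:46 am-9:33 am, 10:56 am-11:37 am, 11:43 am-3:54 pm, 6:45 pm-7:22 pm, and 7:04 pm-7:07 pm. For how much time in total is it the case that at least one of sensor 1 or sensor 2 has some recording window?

10 h 33 min

Merge the first list: 7:35 am-11:08 am, 12:51 pm-12:57 pm, 2:24 pm-4:48 pm.
Merge the second list: 6:46 am-9:33 am, 10:56 am-11:37 am, 11:43 am-3:54 pm, 6:45 pm-7:22 pm.
A ∪ B = 6:46 am-11:37 am, 11:43 am-4:48 pm, 6:45 pm-7:22 pm.
Total: 4 h 51 min + 5 h 5 min + 37 min = 10 h 33 min.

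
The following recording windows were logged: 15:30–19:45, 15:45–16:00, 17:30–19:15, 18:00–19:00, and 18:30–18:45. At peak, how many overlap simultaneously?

4

Walk the sorted start/end points keeping a running depth.
The depth first hits 4 at 18:30.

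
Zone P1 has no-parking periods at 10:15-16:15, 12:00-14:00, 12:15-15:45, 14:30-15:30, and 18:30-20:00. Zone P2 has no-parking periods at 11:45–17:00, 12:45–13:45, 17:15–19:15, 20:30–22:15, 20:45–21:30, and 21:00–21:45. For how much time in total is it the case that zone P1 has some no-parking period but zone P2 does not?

Merge the first list: 10:15-16:15, 18:30-20:00.
Merge the second list: 11:45-17:00, 17:15-19:15, 20:30-22:15.
A \ B = 10:15-11:45, 19:15-20:00.
Total: 1 h 30 min + 45 min = 2 h 15 min.

2 h 15 min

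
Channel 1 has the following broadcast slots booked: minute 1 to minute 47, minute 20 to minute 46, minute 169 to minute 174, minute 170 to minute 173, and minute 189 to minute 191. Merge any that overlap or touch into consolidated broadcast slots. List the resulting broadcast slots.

minute 1 to minute 47, minute 169 to minute 174, minute 189 to minute 191

minute 20 to minute 46 overlaps/touches minute 1 to minute 47 → extend to minute 1 to minute 47.
minute 169 to minute 174 is disjoint → start new block.
minute 170 to minute 173 overlaps/touches minute 169 to minute 174 → extend to minute 169 to minute 174.
minute 189 to minute 191 is disjoint → start new block.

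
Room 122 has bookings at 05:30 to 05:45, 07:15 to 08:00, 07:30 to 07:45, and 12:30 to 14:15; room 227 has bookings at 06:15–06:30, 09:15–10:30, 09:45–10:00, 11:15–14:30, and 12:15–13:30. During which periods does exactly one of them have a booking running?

05:30–05:45, 06:15–06:30, 07:15–08:00, 09:15–10:30, 11:15–12:30, 14:15–14:30

First set merges to 05:30–05:45, 07:15–08:00, 12:30–14:15.
Second set merges to 06:15–06:30, 09:15–10:30, 11:15–14:30.
A \ B = 05:30–05:45, 07:15–08:00.
B \ A = 06:15–06:30, 09:15–10:30, 11:15–12:30, 14:15–14:30.
Union of the two gives the symmetric difference.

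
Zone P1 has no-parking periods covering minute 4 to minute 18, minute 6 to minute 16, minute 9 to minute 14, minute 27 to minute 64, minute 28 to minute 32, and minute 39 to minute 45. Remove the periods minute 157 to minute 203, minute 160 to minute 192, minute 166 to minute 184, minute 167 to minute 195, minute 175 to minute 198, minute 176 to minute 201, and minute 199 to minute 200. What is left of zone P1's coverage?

Merge the first list: minute 4 to minute 18, minute 27 to minute 64.
Merge the second list: minute 157 to minute 203.
minute 4 to minute 18: nothing removed.
minute 27 to minute 64: nothing removed.

minute 4 to minute 18, minute 27 to minute 64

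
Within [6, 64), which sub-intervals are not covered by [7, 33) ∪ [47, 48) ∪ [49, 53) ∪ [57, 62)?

The merged coverage is [7, 33), [47, 48), [49, 53), [57, 62).
Uncovered inside [6, 64): [6, 7), [33, 47), [48, 49), [53, 57), [62, 64).

[6, 7) ∪ [33, 47) ∪ [48, 49) ∪ [53, 57) ∪ [62, 64)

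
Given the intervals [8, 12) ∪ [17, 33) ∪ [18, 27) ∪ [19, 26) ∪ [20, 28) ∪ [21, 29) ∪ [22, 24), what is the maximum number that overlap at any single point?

At 22, 6 of the intervals are simultaneously active.
No point has more.

6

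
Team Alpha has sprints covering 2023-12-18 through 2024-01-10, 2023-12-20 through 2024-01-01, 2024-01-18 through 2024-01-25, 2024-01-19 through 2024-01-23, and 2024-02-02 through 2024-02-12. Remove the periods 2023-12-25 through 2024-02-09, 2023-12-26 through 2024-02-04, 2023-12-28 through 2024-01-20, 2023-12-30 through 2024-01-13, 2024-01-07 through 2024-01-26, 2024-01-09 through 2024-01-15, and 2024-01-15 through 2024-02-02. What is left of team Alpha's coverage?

First set merges to 2023-12-18 through 2024-01-10, 2024-01-18 through 2024-01-25, 2024-02-02 through 2024-02-12.
Second set merges to 2023-12-25 through 2024-02-09.
2023-12-18 through 2024-01-10 minus B → 2023-12-18 through 2023-12-24.
2024-01-18 through 2024-01-25: fully covered by B → removed.
2024-02-02 through 2024-02-12 minus B → 2024-02-10 through 2024-02-12.

2023-12-18 through 2023-12-24, 2024-02-10 through 2024-02-12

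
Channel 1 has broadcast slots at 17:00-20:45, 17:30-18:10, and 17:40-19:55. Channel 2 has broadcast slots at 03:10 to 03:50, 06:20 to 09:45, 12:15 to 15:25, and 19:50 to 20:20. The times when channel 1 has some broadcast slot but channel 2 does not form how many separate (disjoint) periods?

2

First set merges to 17:00–20:45.
A \ B = 17:00–19:50, 20:20–20:45.
That is 2 disjoint pieces.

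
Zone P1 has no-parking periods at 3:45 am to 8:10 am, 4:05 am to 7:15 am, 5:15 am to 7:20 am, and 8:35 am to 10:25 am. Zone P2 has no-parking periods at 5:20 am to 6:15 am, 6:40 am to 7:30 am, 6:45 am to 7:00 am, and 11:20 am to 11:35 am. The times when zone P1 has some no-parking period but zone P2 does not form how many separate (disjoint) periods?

Merge the first list: 3:45 am–8:10 am, 8:35 am–10:25 am.
Merge the second list: 5:20 am–6:15 am, 6:40 am–7:30 am, 11:20 am–11:35 am.
A \ B = 3:45 am–5:20 am, 6:15 am–6:40 am, 7:30 am–8:10 am, 8:35 am–10:25 am.
That is 4 disjoint pieces.

4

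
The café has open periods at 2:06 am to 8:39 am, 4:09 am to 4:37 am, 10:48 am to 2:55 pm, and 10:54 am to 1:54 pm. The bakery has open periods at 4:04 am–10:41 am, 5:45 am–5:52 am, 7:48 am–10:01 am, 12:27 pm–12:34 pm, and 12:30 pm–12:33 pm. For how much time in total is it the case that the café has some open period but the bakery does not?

5 h 58 min

First set merges to 2:06 am-8:39 am, 10:48 am-2:55 pm.
Second set merges to 4:04 am-10:41 am, 12:27 pm-12:34 pm.
A \ B = 2:06 am-4:04 am, 10:48 am-12:27 pm, 12:34 pm-2:55 pm.
Total: 1 h 58 min + 1 h 39 min + 2 h 21 min = 5 h 58 min.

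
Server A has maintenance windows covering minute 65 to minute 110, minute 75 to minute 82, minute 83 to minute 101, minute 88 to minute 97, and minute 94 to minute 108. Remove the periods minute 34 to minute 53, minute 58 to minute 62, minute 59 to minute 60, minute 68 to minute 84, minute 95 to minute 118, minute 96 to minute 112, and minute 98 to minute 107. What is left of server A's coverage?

minute 65 to minute 68, minute 84 to minute 95

First set merges to minute 65 to minute 110.
Second set merges to minute 34 to minute 53, minute 58 to minute 62, minute 68 to minute 84, minute 95 to minute 118.
minute 65 to minute 110 with B removed leaves minute 65 to minute 68, minute 84 to minute 95.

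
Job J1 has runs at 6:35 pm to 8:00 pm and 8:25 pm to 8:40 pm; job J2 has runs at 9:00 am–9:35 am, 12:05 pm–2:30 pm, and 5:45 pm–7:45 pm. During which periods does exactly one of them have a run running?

Only in the first: 7:45 pm-8:00 pm, 8:25 pm-8:40 pm.
Only in the second: 9:00 am-9:35 am, 12:05 pm-2:30 pm, 5:45 pm-6:35 pm.
Together these are the periods covered by exactly one.

9:00 am-9:35 am, 12:05 pm-2:30 pm, 5:45 pm-6:35 pm, 7:45 pm-8:00 pm, 8:25 pm-8:40 pm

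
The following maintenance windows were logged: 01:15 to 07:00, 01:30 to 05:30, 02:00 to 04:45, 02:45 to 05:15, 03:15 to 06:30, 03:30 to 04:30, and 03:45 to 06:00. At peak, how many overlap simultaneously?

At 03:45, 7 of the intervals are simultaneously active.
No point has more.

7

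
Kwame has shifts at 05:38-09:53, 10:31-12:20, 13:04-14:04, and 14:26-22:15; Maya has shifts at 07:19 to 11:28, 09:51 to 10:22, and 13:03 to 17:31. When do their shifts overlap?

Second set merges to 07:19–11:28, 13:03–17:31.
05:38–09:53 meets the second set on 07:19–09:53.
10:31–12:20 meets the second set on 10:31–11:28.
13:04–14:04 meets the second set on 13:04–14:04.
14:26–22:15 meets the second set on 14:26–17:31.

07:19–09:53, 10:31–11:28, 13:04–14:04, 14:26–17:31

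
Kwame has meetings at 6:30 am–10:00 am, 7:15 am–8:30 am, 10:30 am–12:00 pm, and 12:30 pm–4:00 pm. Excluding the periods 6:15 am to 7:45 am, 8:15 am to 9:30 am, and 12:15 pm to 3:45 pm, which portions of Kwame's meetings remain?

7:45 am-8:15 am, 9:30 am-10:00 am, 10:30 am-12:00 pm, 3:45 pm-4:00 pm

First set merges to 6:30 am-10:00 am, 10:30 am-12:00 pm, 12:30 pm-4:00 pm.
6:30 am-10:00 am minus B → 7:45 am-8:15 am, 9:30 am-10:00 am.
10:30 am-12:00 pm: no B overlap → unchanged.
12:30 pm-4:00 pm minus B → 3:45 pm-4:00 pm.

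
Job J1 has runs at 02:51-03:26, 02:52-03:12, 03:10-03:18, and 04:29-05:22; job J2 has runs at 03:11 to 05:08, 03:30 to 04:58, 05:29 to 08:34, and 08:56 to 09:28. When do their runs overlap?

A, merged: 02:51–03:26, 04:29–05:22.
B, merged: 03:11–05:08, 05:29–08:34, 08:56–09:28.
02:51–03:26 overlaps B on 03:11–03:26.
04:29–05:22 overlaps B on 04:29–05:08.

03:11–03:26, 04:29–05:08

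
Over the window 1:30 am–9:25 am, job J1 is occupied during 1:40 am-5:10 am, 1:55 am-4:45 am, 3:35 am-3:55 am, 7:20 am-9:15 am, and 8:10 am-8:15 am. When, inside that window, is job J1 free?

The merged coverage is 1:40 am–5:10 am, 7:20 am–9:15 am.
Complement within 1:30 am–9:25 am: 1:30 am–1:40 am, 5:10 am–7:20 am, 9:15 am–9:25 am.

1:30 am–1:40 am, 5:10 am–7:20 am, 9:15 am–9:25 am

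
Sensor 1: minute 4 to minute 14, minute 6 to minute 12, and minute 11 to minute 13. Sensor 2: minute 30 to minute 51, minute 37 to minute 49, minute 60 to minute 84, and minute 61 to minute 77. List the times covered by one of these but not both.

Merge the first list: minute 4 to minute 14.
Merge the second list: minute 30 to minute 51, minute 60 to minute 84.
Only in the first: minute 4 to minute 14.
Only in the second: minute 30 to minute 51, minute 60 to minute 84.
Together these are the periods covered by exactly one.

minute 4 to minute 14, minute 30 to minute 51, minute 60 to minute 84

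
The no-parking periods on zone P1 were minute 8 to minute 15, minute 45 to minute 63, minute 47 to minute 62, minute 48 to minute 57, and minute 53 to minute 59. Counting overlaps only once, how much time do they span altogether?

25 minutes

Merged: minute 8 to minute 15, minute 45 to minute 63.
Lengths: 7 minutes + 18 minutes = 25 minutes.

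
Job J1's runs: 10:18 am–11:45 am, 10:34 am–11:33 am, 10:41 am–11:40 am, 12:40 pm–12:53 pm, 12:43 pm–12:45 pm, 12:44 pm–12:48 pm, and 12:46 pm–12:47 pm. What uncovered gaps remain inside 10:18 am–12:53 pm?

11:45 am-12:40 pm

After merging, the occupied span is 10:18 am-11:45 am, 12:40 pm-12:53 pm.
Uncovered inside 10:18 am-12:53 pm: 11:45 am-12:40 pm.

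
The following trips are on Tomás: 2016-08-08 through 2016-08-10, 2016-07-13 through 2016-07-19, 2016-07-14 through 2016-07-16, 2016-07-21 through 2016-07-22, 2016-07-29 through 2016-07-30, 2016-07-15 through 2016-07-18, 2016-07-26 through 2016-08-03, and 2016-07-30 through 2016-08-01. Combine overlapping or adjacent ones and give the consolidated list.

2016-07-13 through 2016-07-19, 2016-07-21 through 2016-07-22, 2016-07-26 through 2016-08-03, 2016-08-08 through 2016-08-10

Sort by start: 2016-07-13 through 2016-07-19, 2016-07-14 through 2016-07-16, 2016-07-15 through 2016-07-18, 2016-07-21 through 2016-07-22, 2016-07-26 through 2016-08-03, 2016-07-29 through 2016-07-30, 2016-07-30 through 2016-08-01, 2016-08-08 through 2016-08-10.
2016-07-14 through 2016-07-16 overlaps/touches 2016-07-13 through 2016-07-19 → extend to 2016-07-13 through 2016-07-19.
2016-07-15 through 2016-07-18 overlaps/touches 2016-07-13 through 2016-07-19 → extend to 2016-07-13 through 2016-07-19.
2016-07-21 through 2016-07-22 is disjoint → start new block.
2016-07-26 through 2016-08-03 is disjoint → start new block.
2016-07-29 through 2016-07-30 overlaps/touches 2016-07-26 through 2016-08-03 → extend to 2016-07-26 through 2016-08-03.
2016-07-30 through 2016-08-01 overlaps/touches 2016-07-26 through 2016-08-03 → extend to 2016-07-26 through 2016-08-03.
2016-08-08 through 2016-08-10 is disjoint → start new block.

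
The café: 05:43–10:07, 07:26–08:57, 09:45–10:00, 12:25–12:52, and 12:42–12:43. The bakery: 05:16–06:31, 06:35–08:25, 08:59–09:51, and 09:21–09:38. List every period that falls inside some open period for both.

First set merges to 05:43-10:07, 12:25-12:52.
Second set merges to 05:16-06:31, 06:35-08:25, 08:59-09:51.
05:43-10:07 ∩ B → 05:43-06:31, 06:35-08:25, 08:59-09:51.
12:25-12:52 meets no B interval.

05:43-06:31, 06:35-08:25, 08:59-09:51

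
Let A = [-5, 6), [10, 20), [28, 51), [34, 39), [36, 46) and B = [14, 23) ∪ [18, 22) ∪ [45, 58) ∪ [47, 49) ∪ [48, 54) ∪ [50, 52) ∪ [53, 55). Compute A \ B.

[-5, 6) ∪ [10, 14) ∪ [28, 45)

First set merges to [-5, 6), [10, 20), [28, 51).
Second set merges to [14, 23), [45, 58).
[-5, 6): no B overlap → unchanged.
[10, 20) minus B → [10, 14).
[28, 51) minus B → [28, 45).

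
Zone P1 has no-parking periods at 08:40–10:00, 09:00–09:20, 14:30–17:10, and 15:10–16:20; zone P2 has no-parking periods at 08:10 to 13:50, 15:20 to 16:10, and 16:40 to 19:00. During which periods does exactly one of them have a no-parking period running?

08:10–08:40, 10:00–13:50, 14:30–15:20, 16:10–16:40, 17:10–19:00

A, merged: 08:40–10:00, 14:30–17:10.
A but not B: 14:30–15:20, 16:10–16:40.
B but not A: 08:10–08:40, 10:00–13:50, 17:10–19:00.
Combining gives A △ B.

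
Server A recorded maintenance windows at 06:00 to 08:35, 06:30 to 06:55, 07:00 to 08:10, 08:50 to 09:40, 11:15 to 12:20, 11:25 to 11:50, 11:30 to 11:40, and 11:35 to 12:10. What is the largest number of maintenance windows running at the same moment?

4

At 11:35, 4 of the intervals are simultaneously active.
No point has more.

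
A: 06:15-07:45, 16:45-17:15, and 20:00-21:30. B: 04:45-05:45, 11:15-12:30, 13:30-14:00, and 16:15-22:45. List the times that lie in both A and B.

06:15-07:45: no overlap with the second set.
16:45-17:15 meets the second set on 16:45-17:15.
20:00-21:30 meets the second set on 20:00-21:30.

16:45-17:15, 20:00-21:30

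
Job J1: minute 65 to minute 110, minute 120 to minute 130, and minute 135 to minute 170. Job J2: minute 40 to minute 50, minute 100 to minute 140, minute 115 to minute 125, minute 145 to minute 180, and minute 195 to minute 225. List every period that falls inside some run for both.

Second set merges to minute 40 to minute 50, minute 100 to minute 140, minute 145 to minute 180, minute 195 to minute 225.
minute 65 to minute 110 overlaps B on minute 100 to minute 110.
minute 120 to minute 130 overlaps B on minute 120 to minute 130.
minute 135 to minute 170 overlaps B on minute 135 to minute 140, minute 145 to minute 170.

minute 100 to minute 110, minute 120 to minute 130, minute 135 to minute 140, minute 145 to minute 170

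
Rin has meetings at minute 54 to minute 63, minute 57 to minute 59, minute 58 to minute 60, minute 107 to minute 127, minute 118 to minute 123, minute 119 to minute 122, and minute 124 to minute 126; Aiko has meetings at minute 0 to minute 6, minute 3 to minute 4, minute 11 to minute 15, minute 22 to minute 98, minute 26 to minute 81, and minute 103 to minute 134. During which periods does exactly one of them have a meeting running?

Merge the first list: minute 54 to minute 63, minute 107 to minute 127.
Merge the second list: minute 0 to minute 6, minute 11 to minute 15, minute 22 to minute 98, minute 103 to minute 134.
Only in the first: none.
Only in the second: minute 0 to minute 6, minute 11 to minute 15, minute 22 to minute 54, minute 63 to minute 98, minute 103 to minute 107, minute 127 to minute 134.
Together these are the periods covered by exactly one.

minute 0 to minute 6, minute 11 to minute 15, minute 22 to minute 54, minute 63 to minute 98, minute 103 to minute 107, minute 127 to minute 134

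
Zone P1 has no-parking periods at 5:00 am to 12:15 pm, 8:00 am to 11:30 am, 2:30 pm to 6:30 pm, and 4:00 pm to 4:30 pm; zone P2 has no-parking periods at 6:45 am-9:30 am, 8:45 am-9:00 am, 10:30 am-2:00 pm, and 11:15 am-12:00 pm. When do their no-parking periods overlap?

6:45 am–9:30 am, 10:30 am–12:15 pm

A, merged: 5:00 am–12:15 pm, 2:30 pm–6:30 pm.
B, merged: 6:45 am–9:30 am, 10:30 am–2:00 pm.
5:00 am–12:15 pm ∩ B → 6:45 am–9:30 am, 10:30 am–12:15 pm.
2:30 pm–6:30 pm meets no B interval.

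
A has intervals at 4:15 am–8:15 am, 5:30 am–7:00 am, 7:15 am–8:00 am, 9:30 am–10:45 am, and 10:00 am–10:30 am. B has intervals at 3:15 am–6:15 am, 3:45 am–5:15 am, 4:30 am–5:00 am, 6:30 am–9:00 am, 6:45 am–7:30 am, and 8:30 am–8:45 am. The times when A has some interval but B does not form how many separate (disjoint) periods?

2

Merge the first list: 4:15 am–8:15 am, 9:30 am–10:45 am.
Merge the second list: 3:15 am–6:15 am, 6:30 am–9:00 am.
A \ B = 6:15 am–6:30 am, 9:30 am–10:45 am.
That is 2 disjoint pieces.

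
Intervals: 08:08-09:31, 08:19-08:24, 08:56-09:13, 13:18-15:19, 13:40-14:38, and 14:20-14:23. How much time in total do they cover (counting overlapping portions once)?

3 h 24 min

Merged: 08:08–09:31, 13:18–15:19.
Lengths: 1 h 23 min + 2 h 1 min = 3 h 24 min.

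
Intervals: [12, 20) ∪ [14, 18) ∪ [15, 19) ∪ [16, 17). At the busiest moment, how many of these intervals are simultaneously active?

Walk the sorted start/end points keeping a running depth.
The depth first hits 4 at 16.

4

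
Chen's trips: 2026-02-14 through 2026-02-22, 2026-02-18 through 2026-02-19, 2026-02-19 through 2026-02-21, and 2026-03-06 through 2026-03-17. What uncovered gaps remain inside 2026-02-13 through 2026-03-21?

The merged coverage is 2026-02-14 through 2026-02-22, 2026-03-06 through 2026-03-17.
Complement within 2026-02-13 through 2026-03-21: 2026-02-13 through 2026-02-13, 2026-02-23 through 2026-03-05, 2026-03-18 through 2026-03-21.

2026-02-13 through 2026-02-13, 2026-02-23 through 2026-03-05, 2026-03-18 through 2026-03-21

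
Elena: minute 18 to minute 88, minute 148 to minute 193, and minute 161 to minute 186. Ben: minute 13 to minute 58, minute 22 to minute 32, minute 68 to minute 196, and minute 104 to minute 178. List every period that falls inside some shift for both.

minute 18 to minute 58, minute 68 to minute 88, minute 148 to minute 193

A, merged: minute 18 to minute 88, minute 148 to minute 193.
B, merged: minute 13 to minute 58, minute 68 to minute 196.
minute 18 to minute 88 ∩ B → minute 18 to minute 58, minute 68 to minute 88.
minute 148 to minute 193 ∩ B → minute 148 to minute 193.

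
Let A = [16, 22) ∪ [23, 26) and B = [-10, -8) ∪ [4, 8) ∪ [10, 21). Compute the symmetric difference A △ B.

A \ B = [21, 22), [23, 26).
B \ A = [-10, -8), [4, 8), [10, 16).
Union of the two gives the symmetric difference.

[-10, -8) ∪ [4, 8) ∪ [10, 16) ∪ [21, 22) ∪ [23, 26)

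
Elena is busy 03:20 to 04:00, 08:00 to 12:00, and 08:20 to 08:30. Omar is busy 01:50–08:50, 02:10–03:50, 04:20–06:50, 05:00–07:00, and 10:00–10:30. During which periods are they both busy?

03:20–04:00, 08:00–08:50, 10:00–10:30

First set merges to 03:20–04:00, 08:00–12:00.
Second set merges to 01:50–08:50, 10:00–10:30.
03:20–04:00 ∩ B → 03:20–04:00.
08:00–12:00 ∩ B → 08:00–08:50, 10:00–10:30.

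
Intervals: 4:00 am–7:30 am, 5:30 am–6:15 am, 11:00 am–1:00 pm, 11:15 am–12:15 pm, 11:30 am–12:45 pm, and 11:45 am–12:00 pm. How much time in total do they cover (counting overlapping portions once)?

5 h 30 min

Merged: 4:00 am-7:30 am, 11:00 am-1:00 pm.
Lengths: 3 h 30 min + 2 h = 5 h 30 min.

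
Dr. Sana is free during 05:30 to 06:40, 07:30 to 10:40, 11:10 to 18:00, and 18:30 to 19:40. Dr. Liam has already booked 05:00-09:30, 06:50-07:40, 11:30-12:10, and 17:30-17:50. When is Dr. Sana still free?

09:30–10:40, 11:10–11:30, 12:10–17:30, 17:50–18:00, 18:30–19:40

B, merged: 05:00–09:30, 11:30–12:10, 17:30–17:50.
05:30–06:40: fully covered by B → removed.
07:30–10:40 minus B → 09:30–10:40.
11:10–18:00 minus B → 11:10–11:30, 12:10–17:30, 17:50–18:00.
18:30–19:40: no B overlap → unchanged.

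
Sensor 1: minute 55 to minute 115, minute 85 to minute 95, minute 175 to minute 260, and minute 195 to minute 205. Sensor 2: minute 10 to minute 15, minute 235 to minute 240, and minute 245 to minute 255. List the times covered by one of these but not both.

A, merged: minute 55 to minute 115, minute 175 to minute 260.
A but not B: minute 55 to minute 115, minute 175 to minute 235, minute 240 to minute 245, minute 255 to minute 260.
B but not A: minute 10 to minute 15.
Combining gives A △ B.

minute 10 to minute 15, minute 55 to minute 115, minute 175 to minute 235, minute 240 to minute 245, minute 255 to minute 260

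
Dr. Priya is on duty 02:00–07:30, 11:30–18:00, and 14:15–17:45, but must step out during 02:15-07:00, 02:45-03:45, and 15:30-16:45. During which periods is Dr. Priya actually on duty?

Merge the first list: 02:00–07:30, 11:30–18:00.
Merge the second list: 02:15–07:00, 15:30–16:45.
02:00–07:30 with B removed leaves 02:00–02:15, 07:00–07:30.
11:30–18:00 with B removed leaves 11:30–15:30, 16:45–18:00.

02:00–02:15, 07:00–07:30, 11:30–15:30, 16:45–18:00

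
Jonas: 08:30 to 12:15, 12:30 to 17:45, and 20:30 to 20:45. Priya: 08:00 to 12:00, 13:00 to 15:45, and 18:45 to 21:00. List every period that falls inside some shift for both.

08:30-12:15 meets the second set on 08:30-12:00.
12:30-17:45 meets the second set on 13:00-15:45.
20:30-20:45 meets the second set on 20:30-20:45.

08:30-12:00, 13:00-15:45, 20:30-20:45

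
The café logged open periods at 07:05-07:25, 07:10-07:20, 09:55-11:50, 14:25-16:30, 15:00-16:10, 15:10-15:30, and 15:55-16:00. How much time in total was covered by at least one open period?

4 h 20 min

Merged: 07:05–07:25, 09:55–11:50, 14:25–16:30.
Lengths: 20 min + 1 h 55 min + 2 h 5 min = 4 h 20 min.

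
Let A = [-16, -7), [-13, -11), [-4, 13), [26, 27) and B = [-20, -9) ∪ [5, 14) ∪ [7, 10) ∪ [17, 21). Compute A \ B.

First set merges to [-16, -7), [-4, 13), [26, 27).
Second set merges to [-20, -9), [5, 14), [17, 21).
[-16, -7) with B removed leaves [-9, -7).
[-4, 13) with B removed leaves [-4, 5).
[26, 27) is untouched.

[-9, -7) ∪ [-4, 5) ∪ [26, 27)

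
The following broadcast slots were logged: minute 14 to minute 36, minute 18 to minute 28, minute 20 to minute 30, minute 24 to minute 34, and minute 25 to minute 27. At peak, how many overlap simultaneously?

At minute 25, 5 of the intervals are simultaneously active.
No point has more.

5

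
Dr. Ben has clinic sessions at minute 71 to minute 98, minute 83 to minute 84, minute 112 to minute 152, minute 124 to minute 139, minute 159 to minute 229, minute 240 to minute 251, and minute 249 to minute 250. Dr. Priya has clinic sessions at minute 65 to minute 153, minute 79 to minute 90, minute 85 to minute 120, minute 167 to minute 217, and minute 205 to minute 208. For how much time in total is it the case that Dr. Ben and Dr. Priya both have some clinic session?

117 minutes

First set merges to minute 71 to minute 98, minute 112 to minute 152, minute 159 to minute 229, minute 240 to minute 251.
Second set merges to minute 65 to minute 153, minute 167 to minute 217.
A ∩ B = minute 71 to minute 98, minute 112 to minute 152, minute 167 to minute 217.
Total: 27 minutes + 40 minutes + 50 minutes = 117 minutes.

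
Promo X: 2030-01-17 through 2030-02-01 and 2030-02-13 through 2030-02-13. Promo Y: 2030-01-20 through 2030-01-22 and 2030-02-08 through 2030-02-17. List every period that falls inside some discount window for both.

2030-01-17 through 2030-02-01 ∩ B → 2030-01-20 through 2030-01-22.
2030-02-13 through 2030-02-13 ∩ B → 2030-02-13 through 2030-02-13.

2030-01-20 through 2030-01-22, 2030-02-13 through 2030-02-13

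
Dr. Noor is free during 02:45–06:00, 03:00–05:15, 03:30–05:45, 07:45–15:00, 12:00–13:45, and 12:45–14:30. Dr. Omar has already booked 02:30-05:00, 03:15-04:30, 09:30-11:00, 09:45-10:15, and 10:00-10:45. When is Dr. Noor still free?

A, merged: 02:45-06:00, 07:45-15:00.
B, merged: 02:30-05:00, 09:30-11:00.
02:45-06:00 with B removed leaves 05:00-06:00.
07:45-15:00 with B removed leaves 07:45-09:30, 11:00-15:00.

05:00-06:00, 07:45-09:30, 11:00-15:00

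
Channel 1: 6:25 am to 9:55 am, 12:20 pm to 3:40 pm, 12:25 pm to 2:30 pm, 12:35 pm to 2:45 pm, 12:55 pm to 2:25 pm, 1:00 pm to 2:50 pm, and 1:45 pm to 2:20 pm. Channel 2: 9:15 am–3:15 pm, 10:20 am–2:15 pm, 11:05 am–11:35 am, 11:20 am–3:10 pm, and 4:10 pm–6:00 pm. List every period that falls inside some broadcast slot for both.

9:15 am–9:55 am, 12:20 pm–3:15 pm

First set merges to 6:25 am–9:55 am, 12:20 pm–3:40 pm.
Second set merges to 9:15 am–3:15 pm, 4:10 pm–6:00 pm.
6:25 am–9:55 am meets the second set on 9:15 am–9:55 am.
12:20 pm–3:40 pm meets the second set on 12:20 pm–3:15 pm.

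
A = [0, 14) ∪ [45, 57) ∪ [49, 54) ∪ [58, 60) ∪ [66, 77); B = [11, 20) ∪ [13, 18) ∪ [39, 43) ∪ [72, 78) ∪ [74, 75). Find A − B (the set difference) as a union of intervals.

First set merges to [0, 14), [45, 57), [58, 60), [66, 77).
Second set merges to [11, 20), [39, 43), [72, 78).
[0, 14) minus B → [0, 11).
[45, 57): no B overlap → unchanged.
[58, 60): no B overlap → unchanged.
[66, 77) minus B → [66, 72).

[0, 11) ∪ [45, 57) ∪ [58, 60) ∪ [66, 72)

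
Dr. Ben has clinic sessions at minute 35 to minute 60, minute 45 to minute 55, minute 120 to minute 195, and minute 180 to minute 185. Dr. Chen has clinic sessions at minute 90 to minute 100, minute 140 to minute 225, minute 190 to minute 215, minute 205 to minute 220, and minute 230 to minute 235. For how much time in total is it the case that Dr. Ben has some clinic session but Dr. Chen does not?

A, merged: minute 35 to minute 60, minute 120 to minute 195.
B, merged: minute 90 to minute 100, minute 140 to minute 225, minute 230 to minute 235.
A \ B = minute 35 to minute 60, minute 120 to minute 140.
Total: 25 minutes + 20 minutes = 45 minutes.

45 minutes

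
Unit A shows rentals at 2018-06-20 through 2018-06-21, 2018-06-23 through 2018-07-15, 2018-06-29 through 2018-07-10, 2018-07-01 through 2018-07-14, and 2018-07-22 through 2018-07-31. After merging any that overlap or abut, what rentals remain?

2018-06-20 through 2018-06-21, 2018-06-23 through 2018-07-15, 2018-07-22 through 2018-07-31

2018-06-23 through 2018-07-15 is disjoint → start new block.
2018-06-29 through 2018-07-10 overlaps/touches 2018-06-23 through 2018-07-15 → extend to 2018-06-23 through 2018-07-15.
2018-07-01 through 2018-07-14 overlaps/touches 2018-06-23 through 2018-07-15 → extend to 2018-06-23 through 2018-07-15.
2018-07-22 through 2018-07-31 is disjoint → start new block.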